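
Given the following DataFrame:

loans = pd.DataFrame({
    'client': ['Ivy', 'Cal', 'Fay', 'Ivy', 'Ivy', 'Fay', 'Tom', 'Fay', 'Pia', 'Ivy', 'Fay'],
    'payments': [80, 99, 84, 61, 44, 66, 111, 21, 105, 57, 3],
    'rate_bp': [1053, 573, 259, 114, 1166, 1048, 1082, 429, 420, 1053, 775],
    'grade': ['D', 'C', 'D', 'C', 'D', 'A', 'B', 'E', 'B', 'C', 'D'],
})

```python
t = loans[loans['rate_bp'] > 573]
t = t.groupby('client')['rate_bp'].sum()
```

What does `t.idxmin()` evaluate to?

Tom

filter rows where rate_bp > 573:
   client  payments  rate_bp grade
0     Ivy        80     1053     D
4     Ivy        44     1166     D
5     Fay        66     1048     A
6     Tom       111     1082     B
9     Ivy        57     1053     C
10    Fay         3      775     D
group by client, sum of rate_bp:
client
Fay    1823
Ivy    3272
Tom    1082
Name: rate_bp, dtype: int64
So idxmin() = Tom.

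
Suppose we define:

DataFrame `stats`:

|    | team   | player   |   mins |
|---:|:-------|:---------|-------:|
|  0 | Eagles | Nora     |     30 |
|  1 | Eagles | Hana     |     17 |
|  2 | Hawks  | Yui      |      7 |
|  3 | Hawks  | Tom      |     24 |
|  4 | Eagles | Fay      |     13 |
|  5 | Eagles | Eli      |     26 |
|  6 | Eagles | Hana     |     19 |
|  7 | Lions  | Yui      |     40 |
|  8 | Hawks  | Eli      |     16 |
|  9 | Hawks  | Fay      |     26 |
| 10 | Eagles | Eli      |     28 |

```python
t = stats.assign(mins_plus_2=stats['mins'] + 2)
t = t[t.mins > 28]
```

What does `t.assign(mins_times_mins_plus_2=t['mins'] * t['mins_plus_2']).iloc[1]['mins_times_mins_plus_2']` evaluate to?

add column mins_plus_2 = stats['mins'] + 2:
      team player  mins  mins_plus_2
0   Eagles   Nora    30           32
1   Eagles   Hana    17           19
2    Hawks    Yui     7            9
3    Hawks    Tom    24           26
4   Eagles    Fay    13           15
5   Eagles    Eli    26           28
6   Eagles   Hana    19           21
7    Lions    Yui    40           42
8    Hawks    Eli    16           18
9    Hawks    Fay    26           28
10  Eagles    Eli    28           30
filter rows where mins > 28:
     team player  mins  mins_plus_2
0  Eagles   Nora    30           32
7   Lions    Yui    40           42
add column mins_times_mins_plus_2 = t['mins'] * t['mins_plus_2']:
     team player  mins  mins_plus_2  mins_times_mins_plus_2
0  Eagles   Nora    30           32                     960
7   Lions    Yui    40           42                    1680

1680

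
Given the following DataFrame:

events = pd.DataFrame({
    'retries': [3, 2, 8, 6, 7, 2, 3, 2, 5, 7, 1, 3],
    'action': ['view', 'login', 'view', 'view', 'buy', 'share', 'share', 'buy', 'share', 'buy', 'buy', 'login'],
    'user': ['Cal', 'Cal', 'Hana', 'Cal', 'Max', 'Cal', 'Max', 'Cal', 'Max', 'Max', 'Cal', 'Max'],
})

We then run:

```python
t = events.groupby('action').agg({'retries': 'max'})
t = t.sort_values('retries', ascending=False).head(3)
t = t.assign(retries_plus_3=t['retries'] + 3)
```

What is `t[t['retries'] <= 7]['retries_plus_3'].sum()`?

group by action, max of retries:
        retries
action         
buy           7
login         3
share         5
view          8
sort by retries descending:
        retries
action         
view          8
buy           7
share         5
login         3
take first 3 rows:
        retries
action         
view          8
buy           7
share         5
add column retries_plus_3 = t['retries'] + 3:
        retries  retries_plus_3
action                         
view          8              11
buy           7              10
share         5               8
filter rows where retries <= 7:
        retries  retries_plus_3
action                         
buy           7              10
share         5               8
sum of column 'retries_plus_3' → 18

18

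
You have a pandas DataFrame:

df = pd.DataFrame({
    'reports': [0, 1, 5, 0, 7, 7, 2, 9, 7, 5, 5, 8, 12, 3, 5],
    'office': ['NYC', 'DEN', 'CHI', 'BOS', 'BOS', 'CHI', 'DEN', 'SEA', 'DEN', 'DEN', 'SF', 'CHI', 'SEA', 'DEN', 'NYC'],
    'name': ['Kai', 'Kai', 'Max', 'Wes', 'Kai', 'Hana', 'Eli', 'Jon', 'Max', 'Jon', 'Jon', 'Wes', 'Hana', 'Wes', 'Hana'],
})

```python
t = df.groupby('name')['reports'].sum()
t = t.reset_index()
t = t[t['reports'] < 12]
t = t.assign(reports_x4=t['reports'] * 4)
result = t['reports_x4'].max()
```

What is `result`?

44

group by name, sum of reports:
name
Eli      2
Hana    24
Jon     19
Kai      8
Max     12
Wes     11
Name: reports, dtype: int64
reset_index():
   name  reports
0   Eli        2
1  Hana       24
2   Jon       19
3   Kai        8
4   Max       12
5   Wes       11
filter rows where reports < 12:
  name  reports
0  Eli        2
3  Kai        8
5  Wes       11
add column reports_x4 = t['reports'] * 4:
  name  reports  reports_x4
0  Eli        2           8
3  Kai        8          32
5  Wes       11          44
Reading off the max of column 'reports_x4', we get 44.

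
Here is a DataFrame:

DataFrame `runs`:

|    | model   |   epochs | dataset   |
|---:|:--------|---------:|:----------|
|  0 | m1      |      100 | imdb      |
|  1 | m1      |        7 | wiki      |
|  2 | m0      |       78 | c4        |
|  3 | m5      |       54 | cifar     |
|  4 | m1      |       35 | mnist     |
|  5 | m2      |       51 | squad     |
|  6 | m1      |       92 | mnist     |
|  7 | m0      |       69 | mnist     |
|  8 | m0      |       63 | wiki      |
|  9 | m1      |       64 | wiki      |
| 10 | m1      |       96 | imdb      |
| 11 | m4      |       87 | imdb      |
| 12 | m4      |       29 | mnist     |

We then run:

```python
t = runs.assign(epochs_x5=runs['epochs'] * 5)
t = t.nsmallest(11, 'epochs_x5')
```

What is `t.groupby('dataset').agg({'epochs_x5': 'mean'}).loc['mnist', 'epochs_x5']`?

281.25

add column epochs_x5 = runs['epochs'] * 5:
   model  epochs dataset  epochs_x5
0     m1     100    imdb        500
1     m1       7    wiki         35
2     m0      78      c4        390
3     m5      54   cifar        270
4     m1      35   mnist        175
5     m2      51   squad        255
6     m1      92   mnist        460
7     m0      69   mnist        345
8     m0      63    wiki        315
9     m1      64    wiki        320
10    m1      96    imdb        480
11    m4      87    imdb        435
12    m4      29   mnist        145
take 11 rows with smallest epochs_x5:
   model  epochs dataset  epochs_x5
1     m1       7    wiki         35
12    m4      29   mnist        145
4     m1      35   mnist        175
5     m2      51   squad        255
3     m5      54   cifar        270
8     m0      63    wiki        315
9     m1      64    wiki        320
7     m0      69   mnist        345
2     m0      78      c4        390
11    m4      87    imdb        435
6     m1      92   mnist        460
group by dataset, mean of epochs_x5:
          epochs_x5
dataset            
c4       390.000000
cifar    270.000000
imdb     435.000000
mnist    281.250000
squad    255.000000
wiki     223.333333
So loc['mnist', 'epochs_x5'] = 281.25.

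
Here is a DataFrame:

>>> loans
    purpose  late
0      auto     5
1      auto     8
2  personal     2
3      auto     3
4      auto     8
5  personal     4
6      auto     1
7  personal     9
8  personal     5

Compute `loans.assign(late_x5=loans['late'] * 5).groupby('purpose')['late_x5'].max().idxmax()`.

add column late_x5 = loans['late'] * 5:
    purpose  late  late_x5
0      auto     5       25
1      auto     8       40
2  personal     2       10
3      auto     3       15
4      auto     8       40
5  personal     4       20
6      auto     1        5
7  personal     9       45
8  personal     5       25
group by purpose, max of late_x5:
purpose
auto        40
personal    45
Name: late_x5, dtype: int64
label with the largest value → personal

personal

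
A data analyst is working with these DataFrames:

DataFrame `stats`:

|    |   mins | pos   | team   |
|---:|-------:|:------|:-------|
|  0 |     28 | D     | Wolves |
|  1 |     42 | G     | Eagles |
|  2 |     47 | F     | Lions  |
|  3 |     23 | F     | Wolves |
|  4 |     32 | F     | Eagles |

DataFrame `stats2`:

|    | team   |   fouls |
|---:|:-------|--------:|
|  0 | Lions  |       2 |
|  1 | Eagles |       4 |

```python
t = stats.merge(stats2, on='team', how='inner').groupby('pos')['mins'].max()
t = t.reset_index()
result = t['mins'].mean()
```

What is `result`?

merge on 'team' (how='inner') → 3 rows:
   mins pos    team  fouls
0    42   G  Eagles      4
1    47   F   Lions      2
2    32   F  Eagles      4
group by pos, max of mins:
pos
F    47
G    42
Name: mins, dtype: int64
reset_index():
  pos  mins
0   F    47
1   G    42
Hence 44.5.

44.5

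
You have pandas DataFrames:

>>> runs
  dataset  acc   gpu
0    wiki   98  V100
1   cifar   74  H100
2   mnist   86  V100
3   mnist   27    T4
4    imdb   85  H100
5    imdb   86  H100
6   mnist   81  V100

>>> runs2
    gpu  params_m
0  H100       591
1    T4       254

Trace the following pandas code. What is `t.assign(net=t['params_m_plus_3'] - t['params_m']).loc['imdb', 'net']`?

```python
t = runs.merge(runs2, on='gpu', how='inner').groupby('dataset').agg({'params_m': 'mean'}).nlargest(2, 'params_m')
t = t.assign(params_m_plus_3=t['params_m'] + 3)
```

3.0

merge on 'gpu' (how='inner') → 4 rows:
  dataset  acc   gpu  params_m
0   cifar   74  H100       591
1   mnist   27    T4       254
2    imdb   85  H100       591
3    imdb   86  H100       591
group by dataset, mean of params_m:
         params_m
dataset          
cifar       591.0
imdb        591.0
mnist       254.0
take 2 rows with largest params_m:
         params_m
dataset          
cifar       591.0
imdb        591.0
add column params_m_plus_3 = t['params_m'] + 3:
         params_m  params_m_plus_3
dataset                           
cifar       591.0            594.0
imdb        591.0            594.0
add column net = t['params_m_plus_3'] - t['params_m']:
         params_m  params_m_plus_3  net
dataset                                
cifar       591.0            594.0  3.0
imdb        591.0            594.0  3.0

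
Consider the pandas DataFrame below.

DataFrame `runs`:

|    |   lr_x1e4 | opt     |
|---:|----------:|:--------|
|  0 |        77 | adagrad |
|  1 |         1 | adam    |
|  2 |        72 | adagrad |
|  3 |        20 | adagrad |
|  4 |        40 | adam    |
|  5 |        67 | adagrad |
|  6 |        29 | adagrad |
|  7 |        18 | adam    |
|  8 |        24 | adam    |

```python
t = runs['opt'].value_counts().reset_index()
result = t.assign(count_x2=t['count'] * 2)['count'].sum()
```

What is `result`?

value_counts of opt:
opt
adagrad    5
adam       4
Name: count, dtype: int64
reset_index():
       opt  count
0  adagrad      5
1     adam      4
add column count_x2 = t['count'] * 2:
       opt  count  count_x2
0  adagrad      5        10
1     adam      4         8
So sum() = 9.

9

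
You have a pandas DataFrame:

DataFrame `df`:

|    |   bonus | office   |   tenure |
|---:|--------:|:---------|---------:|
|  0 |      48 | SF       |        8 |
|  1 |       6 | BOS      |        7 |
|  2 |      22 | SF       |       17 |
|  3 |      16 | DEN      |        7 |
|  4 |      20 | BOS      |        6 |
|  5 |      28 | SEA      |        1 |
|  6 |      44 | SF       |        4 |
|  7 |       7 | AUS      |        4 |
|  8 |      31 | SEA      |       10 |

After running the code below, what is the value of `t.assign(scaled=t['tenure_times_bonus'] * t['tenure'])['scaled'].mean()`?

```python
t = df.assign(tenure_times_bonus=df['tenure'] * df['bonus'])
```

1685.77777778

add column tenure_times_bonus = df['tenure'] * df['bonus']:
   bonus office  tenure  tenure_times_bonus
0     48     SF       8                 384
1      6    BOS       7                  42
2     22     SF      17                 374
3     16    DEN       7                 112
4     20    BOS       6                 120
5     28    SEA       1                  28
6     44     SF       4                 176
7      7    AUS       4                  28
8     31    SEA      10                 310
add column scaled = t['tenure_times_bonus'] * t['tenure']:
   bonus office  tenure  tenure_times_bonus  scaled
0     48     SF       8                 384    3072
1      6    BOS       7                  42     294
2     22     SF      17                 374    6358
3     16    DEN       7                 112     784
4     20    BOS       6                 120     720
5     28    SEA       1                  28      28
6     44     SF       4                 176     704
7      7    AUS       4                  28     112
8     31    SEA      10                 310    3100
Finally, mean of column 'scaled' = 1685.77777778.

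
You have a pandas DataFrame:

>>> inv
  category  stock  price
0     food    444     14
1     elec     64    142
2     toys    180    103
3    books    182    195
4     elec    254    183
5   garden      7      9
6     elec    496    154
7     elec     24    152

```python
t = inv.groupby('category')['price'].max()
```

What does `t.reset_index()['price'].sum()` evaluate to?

group by category, max of price:
category
books     195
elec      183
food       14
garden      9
toys      103
Name: price, dtype: int64
reset_index():
  category  price
0    books    195
1     elec    183
2     food     14
3   garden      9
4     toys    103
Finally, sum of column 'price' = 504.

504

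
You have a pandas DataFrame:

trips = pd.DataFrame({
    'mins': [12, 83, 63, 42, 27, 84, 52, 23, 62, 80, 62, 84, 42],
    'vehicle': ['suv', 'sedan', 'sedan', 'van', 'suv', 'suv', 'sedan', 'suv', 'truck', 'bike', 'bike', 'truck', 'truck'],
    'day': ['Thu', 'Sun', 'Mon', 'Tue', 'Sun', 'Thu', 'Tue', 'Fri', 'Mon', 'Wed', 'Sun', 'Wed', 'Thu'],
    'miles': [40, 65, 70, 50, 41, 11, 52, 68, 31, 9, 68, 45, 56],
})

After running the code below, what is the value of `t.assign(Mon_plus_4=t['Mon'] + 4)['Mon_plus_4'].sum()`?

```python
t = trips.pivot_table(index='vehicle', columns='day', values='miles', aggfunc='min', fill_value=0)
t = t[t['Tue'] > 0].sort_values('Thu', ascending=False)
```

78

pivot: rows=vehicle, cols=day, min(miles):
day      Fri  Mon  Sun  Thu  Tue  Wed
vehicle                              
bike       0    0   68    0    0    9
sedan      0   70   65    0   52    0
suv       68    0   41   11    0    0
truck      0   31    0   56    0   45
van        0    0    0    0   50    0
filter rows where Tue > 0:
day      Fri  Mon  Sun  Thu  Tue  Wed
vehicle                              
sedan      0   70   65    0   52    0
van        0    0    0    0   50    0
sort by Thu descending:
day      Fri  Mon  Sun  Thu  Tue  Wed
vehicle                              
sedan      0   70   65    0   52    0
van        0    0    0    0   50    0
add column Mon_plus_4 = t['Mon'] + 4:
day      Fri  Mon  Sun  Thu  Tue  Wed  Mon_plus_4
vehicle                                          
sedan      0   70   65    0   52    0          74
van        0    0    0    0   50    0           4
Hence 78.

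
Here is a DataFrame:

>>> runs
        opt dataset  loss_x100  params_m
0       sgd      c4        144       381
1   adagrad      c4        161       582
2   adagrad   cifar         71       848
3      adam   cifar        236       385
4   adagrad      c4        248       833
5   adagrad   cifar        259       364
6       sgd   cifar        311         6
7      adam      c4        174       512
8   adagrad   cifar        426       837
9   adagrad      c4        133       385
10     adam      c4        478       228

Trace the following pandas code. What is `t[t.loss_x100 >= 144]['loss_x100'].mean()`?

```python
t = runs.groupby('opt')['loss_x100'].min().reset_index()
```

group by opt, min of loss_x100:
opt
adagrad     71
adam       174
sgd        144
Name: loss_x100, dtype: int64
reset_index():
       opt  loss_x100
0  adagrad         71
1     adam        174
2      sgd        144
filter rows where loss_x100 >= 144:
    opt  loss_x100
1  adam        174
2   sgd        144
So mean() = 159.0.

159.0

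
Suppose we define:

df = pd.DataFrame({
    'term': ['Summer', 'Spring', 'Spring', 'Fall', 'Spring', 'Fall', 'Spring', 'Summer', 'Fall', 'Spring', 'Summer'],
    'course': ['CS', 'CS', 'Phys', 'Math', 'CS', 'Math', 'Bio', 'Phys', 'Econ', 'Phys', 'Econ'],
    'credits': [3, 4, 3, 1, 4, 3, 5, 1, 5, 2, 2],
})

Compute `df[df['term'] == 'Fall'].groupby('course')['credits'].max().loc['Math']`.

3

filter rows where term == 'Fall':
   term course  credits
3  Fall   Math        1
5  Fall   Math        3
8  Fall   Econ        5
group by course, max of credits:
course
Econ    5
Math    3
Name: credits, dtype: int64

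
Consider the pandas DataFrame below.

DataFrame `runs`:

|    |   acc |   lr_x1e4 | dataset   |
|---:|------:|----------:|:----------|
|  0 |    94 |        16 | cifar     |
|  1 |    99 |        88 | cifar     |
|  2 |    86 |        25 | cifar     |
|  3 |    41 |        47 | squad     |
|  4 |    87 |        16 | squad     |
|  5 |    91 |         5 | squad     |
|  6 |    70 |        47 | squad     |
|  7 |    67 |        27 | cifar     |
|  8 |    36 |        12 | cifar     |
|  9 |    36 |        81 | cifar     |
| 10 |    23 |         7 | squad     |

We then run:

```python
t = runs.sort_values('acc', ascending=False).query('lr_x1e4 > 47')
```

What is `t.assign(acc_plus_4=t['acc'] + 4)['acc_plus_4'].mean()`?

71.5

sort by acc descending:
    acc  lr_x1e4 dataset
1    99       88   cifar
0    94       16   cifar
5    91        5   squad
4    87       16   squad
2    86       25   cifar
6    70       47   squad
7    67       27   cifar
3    41       47   squad
8    36       12   cifar
9    36       81   cifar
10   23        7   squad
filter rows where lr_x1e4 > 47:
   acc  lr_x1e4 dataset
1   99       88   cifar
9   36       81   cifar
add column acc_plus_4 = t['acc'] + 4:
   acc  lr_x1e4 dataset  acc_plus_4
1   99       88   cifar         103
9   36       81   cifar          40
So mean() = 71.5.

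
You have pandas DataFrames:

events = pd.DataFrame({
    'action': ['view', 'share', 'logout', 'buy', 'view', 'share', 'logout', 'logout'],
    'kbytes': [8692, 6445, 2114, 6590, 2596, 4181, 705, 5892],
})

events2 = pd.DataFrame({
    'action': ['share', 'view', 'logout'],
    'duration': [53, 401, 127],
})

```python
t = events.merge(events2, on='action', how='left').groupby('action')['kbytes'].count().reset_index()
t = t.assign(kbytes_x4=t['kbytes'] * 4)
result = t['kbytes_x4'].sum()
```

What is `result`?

merge on 'action' (how='left') → 8 rows:
   action  kbytes  duration
0    view    8692     401.0
1   share    6445      53.0
2  logout    2114     127.0
3     buy    6590       NaN
4    view    2596     401.0
5   share    4181      53.0
6  logout     705     127.0
7  logout    5892     127.0
group by action, count of kbytes:
action
buy       1
logout    3
share     2
view      2
Name: kbytes, dtype: int64
reset_index():
   action  kbytes
0     buy       1
1  logout       3
2   share       2
3    view       2
add column kbytes_x4 = t['kbytes'] * 4:
   action  kbytes  kbytes_x4
0     buy       1          4
1  logout       3         12
2   share       2          8
3    view       2          8
Hence 32.

32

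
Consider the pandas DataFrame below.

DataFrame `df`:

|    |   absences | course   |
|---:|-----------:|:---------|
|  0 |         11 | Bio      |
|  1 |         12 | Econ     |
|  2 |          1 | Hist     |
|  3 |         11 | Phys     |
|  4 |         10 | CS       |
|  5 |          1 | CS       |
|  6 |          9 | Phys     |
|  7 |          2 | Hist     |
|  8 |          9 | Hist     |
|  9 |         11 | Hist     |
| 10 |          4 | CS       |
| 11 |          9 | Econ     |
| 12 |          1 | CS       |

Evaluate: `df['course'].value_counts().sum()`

13

value_counts of course:
course
Hist    4
CS      4
Econ    2
Phys    2
Bio     1
Name: count, dtype: int64
Finally, sum of the resulting series = 13.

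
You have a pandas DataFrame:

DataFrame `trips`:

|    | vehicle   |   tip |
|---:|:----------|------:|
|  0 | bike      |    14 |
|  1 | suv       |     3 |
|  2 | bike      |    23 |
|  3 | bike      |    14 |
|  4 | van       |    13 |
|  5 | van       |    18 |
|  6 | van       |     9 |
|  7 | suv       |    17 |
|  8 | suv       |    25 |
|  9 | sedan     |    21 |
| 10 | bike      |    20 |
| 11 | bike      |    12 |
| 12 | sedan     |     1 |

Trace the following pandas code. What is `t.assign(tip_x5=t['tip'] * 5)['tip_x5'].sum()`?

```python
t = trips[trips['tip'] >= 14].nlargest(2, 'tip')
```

filter rows where tip >= 14:
   vehicle  tip
0     bike   14
2     bike   23
3     bike   14
5      van   18
7      suv   17
8      suv   25
9    sedan   21
10    bike   20
take 2 rows with largest tip:
  vehicle  tip
8     suv   25
2    bike   23
add column tip_x5 = t['tip'] * 5:
  vehicle  tip  tip_x5
8     suv   25     125
2    bike   23     115
Taking the sum of column 'tip_x5' gives 240.

240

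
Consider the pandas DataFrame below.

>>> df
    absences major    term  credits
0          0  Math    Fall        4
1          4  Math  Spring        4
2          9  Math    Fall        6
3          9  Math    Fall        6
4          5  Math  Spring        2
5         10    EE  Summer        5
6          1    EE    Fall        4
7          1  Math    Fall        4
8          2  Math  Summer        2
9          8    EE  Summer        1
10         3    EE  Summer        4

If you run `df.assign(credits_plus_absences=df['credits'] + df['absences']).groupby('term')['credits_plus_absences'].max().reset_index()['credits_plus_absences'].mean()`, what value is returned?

12.6666666667

add column credits_plus_absences = df['credits'] + df['absences']:
    absences major    term  credits  credits_plus_absences
0          0  Math    Fall        4                      4
1          4  Math  Spring        4                      8
2          9  Math    Fall        6                     15
3          9  Math    Fall        6                     15
4          5  Math  Spring        2                      7
5         10    EE  Summer        5                     15
6          1    EE    Fall        4                      5
7          1  Math    Fall        4                      5
8          2  Math  Summer        2                      4
9          8    EE  Summer        1                      9
10         3    EE  Summer        4                      7
group by term, max of credits_plus_absences:
term
Fall      15
Spring     8
Summer    15
Name: credits_plus_absences, dtype: int64
reset_index():
     term  credits_plus_absences
0    Fall                     15
1  Spring                      8
2  Summer                     15
Reading off the mean of column 'credits_plus_absences', we get 12.6666666667.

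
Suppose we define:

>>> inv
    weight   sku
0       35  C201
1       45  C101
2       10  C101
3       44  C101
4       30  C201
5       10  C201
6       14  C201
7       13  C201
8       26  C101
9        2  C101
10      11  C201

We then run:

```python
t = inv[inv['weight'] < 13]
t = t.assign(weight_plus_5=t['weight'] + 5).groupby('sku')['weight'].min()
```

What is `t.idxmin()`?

filter rows where weight < 13:
    weight   sku
2       10  C101
5       10  C201
9        2  C101
10      11  C201
add column weight_plus_5 = t['weight'] + 5:
    weight   sku  weight_plus_5
2       10  C101             15
5       10  C201             15
9        2  C101              7
10      11  C201             16
group by sku, min of weight:
sku
C101     2
C201    10
Name: weight, dtype: int64
The label with the smallest value is C101.

C101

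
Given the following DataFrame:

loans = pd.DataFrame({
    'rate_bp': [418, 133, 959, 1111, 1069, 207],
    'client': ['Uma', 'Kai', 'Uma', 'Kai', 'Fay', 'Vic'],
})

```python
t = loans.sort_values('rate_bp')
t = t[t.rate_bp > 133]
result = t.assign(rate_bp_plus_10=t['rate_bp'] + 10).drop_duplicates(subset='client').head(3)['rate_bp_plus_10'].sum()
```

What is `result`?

1724

sort by rate_bp:
   rate_bp client
1      133    Kai
5      207    Vic
0      418    Uma
2      959    Uma
4     1069    Fay
3     1111    Kai
filter rows where rate_bp > 133:
   rate_bp client
5      207    Vic
0      418    Uma
2      959    Uma
4     1069    Fay
3     1111    Kai
add column rate_bp_plus_10 = t['rate_bp'] + 10:
   rate_bp client  rate_bp_plus_10
5      207    Vic              217
0      418    Uma              428
2      959    Uma              969
4     1069    Fay             1079
3     1111    Kai             1121
drop duplicate client (keep=first):
   rate_bp client  rate_bp_plus_10
5      207    Vic              217
0      418    Uma              428
4     1069    Fay             1079
3     1111    Kai             1121
take first 3 rows:
   rate_bp client  rate_bp_plus_10
5      207    Vic              217
0      418    Uma              428
4     1069    Fay             1079
sum of column 'rate_bp_plus_10' → 1724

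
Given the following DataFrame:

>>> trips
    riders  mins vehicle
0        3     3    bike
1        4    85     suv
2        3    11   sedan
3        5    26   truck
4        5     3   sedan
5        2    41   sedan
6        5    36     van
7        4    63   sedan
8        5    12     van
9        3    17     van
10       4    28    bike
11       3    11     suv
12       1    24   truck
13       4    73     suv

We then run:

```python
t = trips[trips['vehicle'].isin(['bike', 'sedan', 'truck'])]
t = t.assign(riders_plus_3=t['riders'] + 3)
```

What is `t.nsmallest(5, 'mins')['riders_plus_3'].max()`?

8

filter rows where vehicle in ['bike', 'sedan', 'truck']:
    riders  mins vehicle
0        3     3    bike
2        3    11   sedan
3        5    26   truck
4        5     3   sedan
5        2    41   sedan
7        4    63   sedan
10       4    28    bike
12       1    24   truck
add column riders_plus_3 = t['riders'] + 3:
    riders  mins vehicle  riders_plus_3
0        3     3    bike              6
2        3    11   sedan              6
3        5    26   truck              8
4        5     3   sedan              8
5        2    41   sedan              5
7        4    63   sedan              7
10       4    28    bike              7
12       1    24   truck              4
take 5 rows with smallest mins:
    riders  mins vehicle  riders_plus_3
0        3     3    bike              6
4        5     3   sedan              8
2        3    11   sedan              6
12       1    24   truck              4
3        5    26   truck              8
The max of column 'riders_plus_3' is 8.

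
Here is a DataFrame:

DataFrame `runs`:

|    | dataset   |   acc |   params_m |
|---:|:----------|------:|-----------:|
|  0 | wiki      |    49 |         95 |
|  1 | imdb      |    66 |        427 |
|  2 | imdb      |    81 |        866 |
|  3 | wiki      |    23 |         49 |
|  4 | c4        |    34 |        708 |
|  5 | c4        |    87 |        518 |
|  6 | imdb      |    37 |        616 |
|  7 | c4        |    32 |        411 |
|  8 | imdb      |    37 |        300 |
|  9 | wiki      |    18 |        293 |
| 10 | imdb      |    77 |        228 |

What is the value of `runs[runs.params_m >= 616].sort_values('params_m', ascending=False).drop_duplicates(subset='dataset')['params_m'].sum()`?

1574

filter rows where params_m >= 616:
  dataset  acc  params_m
2    imdb   81       866
4      c4   34       708
6    imdb   37       616
sort by params_m descending:
  dataset  acc  params_m
2    imdb   81       866
4      c4   34       708
6    imdb   37       616
drop duplicate dataset (keep=first):
  dataset  acc  params_m
2    imdb   81       866
4      c4   34       708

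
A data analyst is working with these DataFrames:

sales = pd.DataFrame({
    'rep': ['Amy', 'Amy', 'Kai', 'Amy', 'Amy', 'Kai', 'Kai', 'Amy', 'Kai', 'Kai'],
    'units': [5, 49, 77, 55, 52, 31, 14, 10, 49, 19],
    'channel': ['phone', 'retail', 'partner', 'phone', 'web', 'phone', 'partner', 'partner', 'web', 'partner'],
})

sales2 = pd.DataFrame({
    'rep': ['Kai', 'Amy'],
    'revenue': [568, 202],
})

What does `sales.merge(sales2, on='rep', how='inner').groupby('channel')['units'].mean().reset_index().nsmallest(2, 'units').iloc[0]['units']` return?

merge on 'rep' (how='inner') → 10 rows:
   rep  units  channel  revenue
0  Amy      5    phone      202
1  Amy     49   retail      202
2  Kai     77  partner      568
3  Amy     55    phone      202
4  Amy     52      web      202
5  Kai     31    phone      568
6  Kai     14  partner      568
7  Amy     10  partner      202
8  Kai     49      web      568
9  Kai     19  partner      568
group by channel, mean of units:
channel
partner    30.000000
phone      30.333333
retail     49.000000
web        50.500000
Name: units, dtype: float64
reset_index():
   channel      units
0  partner  30.000000
1    phone  30.333333
2   retail  49.000000
3      web  50.500000
take 2 rows with smallest units:
   channel      units
0  partner  30.000000
1    phone  30.333333
Taking the value at position 0, column 'units' gives 30.0.

30.0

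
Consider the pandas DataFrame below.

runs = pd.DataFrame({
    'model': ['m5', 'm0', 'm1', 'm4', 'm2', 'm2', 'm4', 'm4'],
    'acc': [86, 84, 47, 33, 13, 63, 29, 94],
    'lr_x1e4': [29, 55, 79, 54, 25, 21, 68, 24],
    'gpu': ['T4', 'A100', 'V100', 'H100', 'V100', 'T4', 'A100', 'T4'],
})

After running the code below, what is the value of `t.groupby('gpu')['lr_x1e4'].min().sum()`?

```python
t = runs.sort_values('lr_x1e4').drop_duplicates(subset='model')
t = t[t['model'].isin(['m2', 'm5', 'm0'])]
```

76

sort by lr_x1e4:
  model  acc  lr_x1e4   gpu
5    m2   63       21    T4
7    m4   94       24    T4
4    m2   13       25  V100
0    m5   86       29    T4
3    m4   33       54  H100
1    m0   84       55  A100
6    m4   29       68  A100
2    m1   47       79  V100
drop duplicate model (keep=first):
  model  acc  lr_x1e4   gpu
5    m2   63       21    T4
7    m4   94       24    T4
0    m5   86       29    T4
1    m0   84       55  A100
2    m1   47       79  V100
filter rows where model in ['m2', 'm5', 'm0']:
  model  acc  lr_x1e4   gpu
5    m2   63       21    T4
0    m5   86       29    T4
1    m0   84       55  A100
group by gpu, min of lr_x1e4:
gpu
A100    55
T4      21
Name: lr_x1e4, dtype: int64
So sum() = 76.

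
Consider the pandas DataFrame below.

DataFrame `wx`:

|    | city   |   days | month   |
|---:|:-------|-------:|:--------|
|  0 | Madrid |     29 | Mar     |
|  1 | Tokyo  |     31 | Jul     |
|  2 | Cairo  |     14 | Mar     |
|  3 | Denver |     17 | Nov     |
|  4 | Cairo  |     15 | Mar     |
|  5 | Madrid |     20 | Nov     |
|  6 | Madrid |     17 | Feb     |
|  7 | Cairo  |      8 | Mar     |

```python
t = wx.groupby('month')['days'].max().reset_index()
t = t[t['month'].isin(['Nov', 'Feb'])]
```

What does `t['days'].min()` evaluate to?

17

group by month, max of days:
month
Feb    17
Jul    31
Mar    29
Nov    20
Name: days, dtype: int64
reset_index():
  month  days
0   Feb    17
1   Jul    31
2   Mar    29
3   Nov    20
filter rows where month in ['Nov', 'Feb']:
  month  days
0   Feb    17
3   Nov    20
The min of column 'days' is 17.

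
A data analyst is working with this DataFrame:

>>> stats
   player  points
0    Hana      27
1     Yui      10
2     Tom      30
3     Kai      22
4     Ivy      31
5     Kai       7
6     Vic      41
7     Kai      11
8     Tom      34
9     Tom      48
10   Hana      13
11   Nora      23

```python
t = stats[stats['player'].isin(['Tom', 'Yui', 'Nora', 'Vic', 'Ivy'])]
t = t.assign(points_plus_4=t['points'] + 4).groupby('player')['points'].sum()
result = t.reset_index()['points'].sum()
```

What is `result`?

filter rows where player in ['Tom', 'Yui', 'Nora', 'Vic', 'Ivy']:
   player  points
1     Yui      10
2     Tom      30
4     Ivy      31
6     Vic      41
8     Tom      34
9     Tom      48
11   Nora      23
add column points_plus_4 = t['points'] + 4:
   player  points  points_plus_4
1     Yui      10             14
2     Tom      30             34
4     Ivy      31             35
6     Vic      41             45
8     Tom      34             38
9     Tom      48             52
11   Nora      23             27
group by player, sum of points:
player
Ivy      31
Nora     23
Tom     112
Vic      41
Yui      10
Name: points, dtype: int64
reset_index():
  player  points
0    Ivy      31
1   Nora      23
2    Tom     112
3    Vic      41
4    Yui      10

217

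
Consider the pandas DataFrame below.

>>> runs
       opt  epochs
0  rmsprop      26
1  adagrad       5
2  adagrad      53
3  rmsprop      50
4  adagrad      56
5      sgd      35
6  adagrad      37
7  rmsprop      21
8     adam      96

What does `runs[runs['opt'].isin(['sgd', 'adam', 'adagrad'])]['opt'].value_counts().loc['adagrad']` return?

filter rows where opt in ['sgd', 'adam', 'adagrad']:
       opt  epochs
1  adagrad       5
2  adagrad      53
4  adagrad      56
5      sgd      35
6  adagrad      37
8     adam      96
value_counts of opt:
opt
adagrad    4
sgd        1
adam       1
Name: count, dtype: int64
Finally, value at index 'adagrad' = 4.

4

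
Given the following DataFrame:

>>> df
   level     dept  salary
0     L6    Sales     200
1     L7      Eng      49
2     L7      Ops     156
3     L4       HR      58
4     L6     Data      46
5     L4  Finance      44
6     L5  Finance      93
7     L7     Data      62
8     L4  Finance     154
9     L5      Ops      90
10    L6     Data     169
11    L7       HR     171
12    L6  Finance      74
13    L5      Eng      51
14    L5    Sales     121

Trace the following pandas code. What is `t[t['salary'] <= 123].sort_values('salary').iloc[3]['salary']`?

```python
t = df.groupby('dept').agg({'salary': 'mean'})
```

114.5

group by dept, mean of salary:
             salary
dept               
Data      92.333333
Eng       50.000000
Finance   91.250000
HR       114.500000
Ops      123.000000
Sales    160.500000
filter rows where salary <= 123:
             salary
dept               
Data      92.333333
Eng       50.000000
Finance   91.250000
HR       114.500000
Ops      123.000000
sort by salary:
             salary
dept               
Eng       50.000000
Finance   91.250000
Data      92.333333
HR       114.500000
Ops      123.000000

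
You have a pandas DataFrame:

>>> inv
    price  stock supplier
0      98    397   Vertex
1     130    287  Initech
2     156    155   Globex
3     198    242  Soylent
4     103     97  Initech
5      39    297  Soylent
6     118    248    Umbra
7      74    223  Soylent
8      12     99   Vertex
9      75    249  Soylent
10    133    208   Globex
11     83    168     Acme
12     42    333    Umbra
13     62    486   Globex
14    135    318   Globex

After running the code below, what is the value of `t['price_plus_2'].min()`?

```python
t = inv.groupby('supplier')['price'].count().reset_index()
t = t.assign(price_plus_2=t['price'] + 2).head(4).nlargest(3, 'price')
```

group by supplier, count of price:
supplier
Acme       1
Globex     4
Initech    2
Soylent    4
Umbra      2
Vertex     2
Name: price, dtype: int64
reset_index():
  supplier  price
0     Acme      1
1   Globex      4
2  Initech      2
3  Soylent      4
4    Umbra      2
5   Vertex      2
add column price_plus_2 = t['price'] + 2:
  supplier  price  price_plus_2
0     Acme      1             3
1   Globex      4             6
2  Initech      2             4
3  Soylent      4             6
4    Umbra      2             4
5   Vertex      2             4
take first 4 rows:
  supplier  price  price_plus_2
0     Acme      1             3
1   Globex      4             6
2  Initech      2             4
3  Soylent      4             6
take 3 rows with largest price:
  supplier  price  price_plus_2
1   Globex      4             6
3  Soylent      4             6
2  Initech      2             4

4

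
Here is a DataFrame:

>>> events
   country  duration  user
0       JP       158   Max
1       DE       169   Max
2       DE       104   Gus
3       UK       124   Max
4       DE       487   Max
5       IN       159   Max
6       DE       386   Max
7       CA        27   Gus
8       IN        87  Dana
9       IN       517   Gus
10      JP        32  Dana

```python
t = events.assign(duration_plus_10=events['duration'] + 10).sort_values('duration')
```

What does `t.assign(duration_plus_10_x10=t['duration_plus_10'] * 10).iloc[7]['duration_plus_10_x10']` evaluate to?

add column duration_plus_10 = events['duration'] + 10:
   country  duration  user  duration_plus_10
0       JP       158   Max               168
1       DE       169   Max               179
2       DE       104   Gus               114
3       UK       124   Max               134
4       DE       487   Max               497
5       IN       159   Max               169
6       DE       386   Max               396
7       CA        27   Gus                37
8       IN        87  Dana                97
9       IN       517   Gus               527
10      JP        32  Dana                42
sort by duration:
   country  duration  user  duration_plus_10
7       CA        27   Gus                37
10      JP        32  Dana                42
8       IN        87  Dana                97
2       DE       104   Gus               114
3       UK       124   Max               134
0       JP       158   Max               168
5       IN       159   Max               169
1       DE       169   Max               179
6       DE       386   Max               396
4       DE       487   Max               497
9       IN       517   Gus               527
add column duration_plus_10_x10 = t['duration_plus_10'] * 10:
   country  duration  user  duration_plus_10  duration_plus_10_x10
7       CA        27   Gus                37                   370
10      JP        32  Dana                42                   420
8       IN        87  Dana                97                   970
2       DE       104   Gus               114                  1140
3       UK       124   Max               134                  1340
0       JP       158   Max               168                  1680
5       IN       159   Max               169                  1690
1       DE       169   Max               179                  1790
6       DE       386   Max               396                  3960
4       DE       487   Max               497                  4970
9       IN       517   Gus               527                  5270

1790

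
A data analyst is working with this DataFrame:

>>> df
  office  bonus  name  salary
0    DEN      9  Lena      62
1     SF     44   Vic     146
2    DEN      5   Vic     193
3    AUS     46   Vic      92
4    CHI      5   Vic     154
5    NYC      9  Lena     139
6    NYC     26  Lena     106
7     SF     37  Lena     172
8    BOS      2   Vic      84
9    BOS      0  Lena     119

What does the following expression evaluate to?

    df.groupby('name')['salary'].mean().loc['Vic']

group by name, mean of salary:
name
Lena    119.6
Vic     133.8
Name: salary, dtype: float64
Hence 133.8.

133.8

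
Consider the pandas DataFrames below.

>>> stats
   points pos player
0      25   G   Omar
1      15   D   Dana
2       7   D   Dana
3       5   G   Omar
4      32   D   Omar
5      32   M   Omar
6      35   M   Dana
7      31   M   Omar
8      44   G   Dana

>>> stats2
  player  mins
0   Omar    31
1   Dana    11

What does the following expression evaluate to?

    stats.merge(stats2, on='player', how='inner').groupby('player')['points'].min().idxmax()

merge on 'player' (how='inner') → 9 rows:
   points pos player  mins
0      25   G   Omar    31
1      15   D   Dana    11
2       7   D   Dana    11
3       5   G   Omar    31
4      32   D   Omar    31
5      32   M   Omar    31
6      35   M   Dana    11
7      31   M   Omar    31
8      44   G   Dana    11
group by player, min of points:
player
Dana    7
Omar    5
Name: points, dtype: int64

Dana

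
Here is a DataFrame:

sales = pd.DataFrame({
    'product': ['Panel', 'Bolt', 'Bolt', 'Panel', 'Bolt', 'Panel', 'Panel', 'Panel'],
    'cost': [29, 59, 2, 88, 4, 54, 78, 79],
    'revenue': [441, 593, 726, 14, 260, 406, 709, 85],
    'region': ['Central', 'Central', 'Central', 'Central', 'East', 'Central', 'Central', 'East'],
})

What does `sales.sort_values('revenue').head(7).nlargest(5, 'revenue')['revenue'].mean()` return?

481.8

sort by revenue:
  product  cost  revenue   region
3   Panel    88       14  Central
7   Panel    79       85     East
4    Bolt     4      260     East
5   Panel    54      406  Central
0   Panel    29      441  Central
1    Bolt    59      593  Central
6   Panel    78      709  Central
2    Bolt     2      726  Central
take first 7 rows:
  product  cost  revenue   region
3   Panel    88       14  Central
7   Panel    79       85     East
4    Bolt     4      260     East
5   Panel    54      406  Central
0   Panel    29      441  Central
1    Bolt    59      593  Central
6   Panel    78      709  Central
take 5 rows with largest revenue:
  product  cost  revenue   region
6   Panel    78      709  Central
1    Bolt    59      593  Central
0   Panel    29      441  Central
5   Panel    54      406  Central
4    Bolt     4      260     East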